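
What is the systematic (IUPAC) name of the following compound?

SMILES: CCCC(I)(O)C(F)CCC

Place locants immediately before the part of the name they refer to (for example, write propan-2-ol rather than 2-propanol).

The longest chain bearing the –OH group is 8 carbons long (octane).
An alcohol (–OH) is the principal characteristic group, giving the suffix -ol.
Choose the numbering such that numbering from this end puts the hydroxyl group at C-4 rather than C-5.
With this numbering: the hydroxyl at C-4; a fluoro group at C-5; an iodo group at C-4.
Substituent prefixes are cited in alphabetical order (multiplying prefixes like di-/tri- are ignored for ordering).
The name is 5-fluoro-4-iodooctan-4-ol.

5-fluoro-4-iodooctan-4-ol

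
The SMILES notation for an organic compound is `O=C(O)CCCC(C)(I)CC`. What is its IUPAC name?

The longest carbon chain that includes the –COOH group has 7 carbons, so the parent hydride is heptane.
The highest-priority functional group is a carboxylic acid (terminal –COOH), so the name ends in -oic acid.
The numbering direction is chosen so that the carboxylic acid carbon is C-1 by definition.
With this numbering: an iodo group at C-5; a methyl group at C-5.
Prefixes are listed alphabetically: iodo, methyl.
Assembling the pieces gives 5-iodo-5-methylheptanoic acid.

5-iodo-5-methylheptanoic acid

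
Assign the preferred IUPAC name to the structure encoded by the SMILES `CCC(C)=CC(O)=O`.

The longest carbon chain that includes the –COOH group and the multiple bond has 5 carbons, so the parent hydride is pentane.
The principal characteristic group is a carboxylic acid (terminal –COOH), named with the suffix -oic acid.
There is one C=C double bond, indicated by the ending -ene.
Choose the numbering such that the carboxylic acid carbon is C-1 by definition.
With this numbering: the double bond between C-2 and C-3; a methyl group at C-3.
Assembling the pieces gives 3-methylpent-2-enoic acid.

3-methylpent-2-enoic acid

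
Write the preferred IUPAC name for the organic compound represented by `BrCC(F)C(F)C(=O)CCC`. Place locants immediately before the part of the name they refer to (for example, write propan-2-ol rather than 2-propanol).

Counting along the main chain through the carbonyl gives 7 carbons: the parent is heptane.
The highest-priority functional group is a ketone (C=O on an internal carbon), so the name ends in -one.
Number the chain so that the substituent locant set {1,2,3} is lower than {5,6,7} at the first point of difference.
With this numbering: the carbonyl at C-4; a bromo group at C-1; fluoro groups at C-2 and C-3.
The substituents are ordered alphabetically, ignoring any di-/tri- multipliers.
The name is 1-bromo-2,3-difluoroheptan-4-one.

1-bromo-2,3-difluoroheptan-4-one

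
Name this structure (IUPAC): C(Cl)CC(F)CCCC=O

7-chloro-5-fluoroheptanal

Counting along the main chain through the –CHO group gives 7 carbons: the parent is heptane.
The highest-priority functional group is an aldehyde (terminal –CHO), so the name ends in -al.
The numbering direction is chosen so that the aldehyde carbon is C-1 by definition.
With this numbering: a chloro group at C-7; a fluoro group at C-5.
The substituents are ordered alphabetically, ignoring any di-/tri- multipliers.
Putting it together: 7-chloro-5-fluoroheptanal.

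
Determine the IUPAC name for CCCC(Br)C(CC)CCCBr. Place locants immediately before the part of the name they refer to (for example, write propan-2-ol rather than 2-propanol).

The longest continuous carbon chain has 8 atoms, so the parent hydride is octane.
The numbering direction is chosen so that the substituent locant set {1,4,5} is lower than {4,5,8} at the first point of difference.
This places bromo groups at C-1 and C-5; an ethyl group at C-4.
Prefixes are listed alphabetically: bromo, ethyl.
Putting it together: 1,5-dibromo-4-ethyloctane.

1,5-dibromo-4-ethyloctane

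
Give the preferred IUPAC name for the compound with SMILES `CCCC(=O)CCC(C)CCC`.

The longest chain bearing the carbonyl is 10 carbons long (decane).
The principal characteristic group is a ketone (C=O on an internal carbon), named with the suffix -one.
The numbering direction is chosen so that numbering from this end puts the carbonyl group at C-4 rather than C-7.
With this numbering: the carbonyl at C-4; a methyl group at C-7.
Assembling the pieces gives 7-methyldecan-4-one.

7-methyldecan-4-one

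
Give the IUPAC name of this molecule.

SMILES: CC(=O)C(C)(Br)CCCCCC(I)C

The longest chain bearing the carbonyl is 10 carbons long (decane).
A ketone (C=O on an internal carbon) is the principal characteristic group, giving the suffix -one.
The numbering direction is chosen so that numbering from this end puts the carbonyl group at C-2 rather than C-9.
With this numbering: the carbonyl at C-2; a bromo group at C-3; an iodo group at C-9; a methyl group at C-3.
Prefixes are listed alphabetically: bromo, iodo, methyl.
Putting it together: 3-bromo-9-iodo-3-methyldecan-2-one.

3-bromo-9-iodo-3-methyldecan-2-one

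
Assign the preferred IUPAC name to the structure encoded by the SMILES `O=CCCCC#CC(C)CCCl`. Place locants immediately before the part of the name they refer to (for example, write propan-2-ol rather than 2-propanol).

9-chloro-7-methylnon-5-ynal

Counting along the main chain through the –CHO group and the multiple bond gives 9 carbons: the parent is nonane.
The principal characteristic group is an aldehyde (terminal –CHO), named with the suffix -al.
There is one C≡C triple bond, indicated by the ending -yne.
The numbering direction is chosen so that the aldehyde carbon is C-1 by definition.
That gives the triple bond between C-5 and C-6; a chloro group at C-9; a methyl group at C-7.
Substituent prefixes are cited in alphabetical order (multiplying prefixes like di-/tri- are ignored for ordering).
Assembling the pieces gives 9-chloro-7-methylnon-5-ynal.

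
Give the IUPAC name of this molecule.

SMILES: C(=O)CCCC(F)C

The longest chain bearing the –CHO group is 6 carbons long (hexane).
The principal characteristic group is an aldehyde (terminal –CHO), named with the suffix -al.
The numbering direction is chosen so that the aldehyde carbon is C-1 by definition.
That gives a fluoro group at C-5.
Assembling the pieces gives 5-fluorohexanal.

5-fluorohexanal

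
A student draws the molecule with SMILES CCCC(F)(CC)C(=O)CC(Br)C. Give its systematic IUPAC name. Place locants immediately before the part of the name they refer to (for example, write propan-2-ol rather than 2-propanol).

2-bromo-5-ethyl-5-fluorooctan-4-one

The longest carbon chain that includes the carbonyl has 8 carbons, so the parent hydride is octane.
A ketone (C=O on an internal carbon) is the principal characteristic group, giving the suffix -one.
Choose the numbering such that numbering from this end puts the carbonyl group at C-4 rather than C-5.
With this numbering: the carbonyl at C-4; a bromo group at C-2; an ethyl group at C-5; a fluoro group at C-5.
Substituent prefixes are cited in alphabetical order (multiplying prefixes like di-/tri- are ignored for ordering).
Assembling the pieces gives 2-bromo-5-ethyl-5-fluorooctan-4-one.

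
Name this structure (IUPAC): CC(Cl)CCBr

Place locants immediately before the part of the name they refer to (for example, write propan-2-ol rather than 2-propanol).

The longest continuous carbon chain has 4 atoms, so the parent hydride is butane.
The numbering direction is chosen so that the substituent locant set {1,3} is lower than {2,4} at the first point of difference.
With this numbering: a bromo group at C-1; a chloro group at C-3.
Prefixes are listed alphabetically: bromo, chloro.
The name is 1-bromo-3-chlorobutane.

1-bromo-3-chlorobutane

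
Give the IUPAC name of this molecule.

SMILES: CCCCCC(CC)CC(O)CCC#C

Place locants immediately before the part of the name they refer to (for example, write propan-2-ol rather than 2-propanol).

The longest chain bearing the –OH group and the multiple bond is 12 carbons long (dodecane).
The highest-priority functional group is an alcohol (–OH), so the name ends in -ol.
The chain contains a C≡C triple bond, so the unsaturation ending is -yne.
Number the chain so that numbering from this end puts the hydroxyl group at C-5 rather than C-8.
This places the hydroxyl at C-5; the triple bond between C-1 and C-2; an ethyl group at C-7.
Assembling the pieces gives 7-ethyldodec-1-yn-5-ol.

7-ethyldodec-1-yn-5-ol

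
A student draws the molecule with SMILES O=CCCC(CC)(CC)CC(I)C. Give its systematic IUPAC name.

Counting along the main chain through the –CHO group gives 7 carbons: the parent is heptane.
An aldehyde (terminal –CHO) is the principal characteristic group, giving the suffix -al.
The numbering direction is chosen so that the aldehyde carbon is C-1 by definition.
This places two ethyl groups at C-4; an iodo group at C-6.
Substituent prefixes are cited in alphabetical order (multiplying prefixes like di-/tri- are ignored for ordering).
Putting it together: 4,4-diethyl-6-iodoheptanal.

4,4-diethyl-6-iodoheptanal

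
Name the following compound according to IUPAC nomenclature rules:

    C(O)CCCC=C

hex-5-en-1-ol

Counting along the main chain through the –OH group and the multiple bond gives 6 carbons: the parent is hexane.
The principal characteristic group is an alcohol (–OH), named with the suffix -ol.
A C=C double bond in the chain gives the infix -ene-.
The numbering direction is chosen so that numbering from this end puts the hydroxyl group at C-1 rather than C-6.
This places the hydroxyl at C-1; the double bond between C-5 and C-6.
Putting it together: hex-5-en-1-ol.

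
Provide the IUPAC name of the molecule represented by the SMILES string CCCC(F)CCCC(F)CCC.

4,8-difluoroundecane

The parent chain contains 11 carbons (undecane).
Both numbering directions give the same locant set; either may be used.
That gives fluoro groups at C-4 and C-8.
Assembling the pieces gives 4,8-difluoroundecane.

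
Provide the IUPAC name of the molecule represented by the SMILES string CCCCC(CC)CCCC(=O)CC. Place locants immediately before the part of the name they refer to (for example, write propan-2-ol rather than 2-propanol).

7-ethylundecan-3-one

The longest chain bearing the carbonyl is 11 carbons long (undecane).
A ketone (C=O on an internal carbon) is the principal characteristic group, giving the suffix -one.
Choose the numbering such that numbering from this end puts the carbonyl group at C-3 rather than C-9.
This places the carbonyl at C-3; an ethyl group at C-7.
Putting it together: 7-ethylundecan-3-one.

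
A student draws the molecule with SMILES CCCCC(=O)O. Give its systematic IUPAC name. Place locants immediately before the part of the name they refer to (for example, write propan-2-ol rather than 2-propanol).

The longest chain bearing the –COOH group is 5 carbons long (pentane).
The principal characteristic group is a carboxylic acid (terminal –COOH), named with the suffix -oic acid.
Number the chain so that the carboxylic acid carbon is C-1 by definition.
Putting it together: pentanoic acid.

pentanoic acid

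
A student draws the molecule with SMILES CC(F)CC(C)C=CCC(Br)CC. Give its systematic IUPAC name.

8-bromo-2-fluoro-4-methyldec-5-ene

Counting along the main chain through the multiple bond gives 10 carbons: the parent is decane.
A C=C double bond in the chain gives the infix -ene-.
Choose the numbering such that the substituent locant set {2,4,8} is lower than {3,7,9} at the first point of difference.
That gives the double bond between C-5 and C-6; a bromo group at C-8; a fluoro group at C-2; a methyl group at C-4.
Substituent prefixes are cited in alphabetical order (multiplying prefixes like di-/tri- are ignored for ordering).
Putting it together: 8-bromo-2-fluoro-4-methyldec-5-ene.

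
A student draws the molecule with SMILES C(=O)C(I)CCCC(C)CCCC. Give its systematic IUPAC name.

The longest carbon chain that includes the –CHO group has 10 carbons, so the parent hydride is decane.
The principal characteristic group is an aldehyde (terminal –CHO), named with the suffix -al.
The numbering direction is chosen so that the aldehyde carbon is C-1 by definition.
This places an iodo group at C-2; a methyl group at C-6.
Prefixes are listed alphabetically: iodo, methyl.
Putting it together: 2-iodo-6-methyldecanal.

2-iodo-6-methyldecanal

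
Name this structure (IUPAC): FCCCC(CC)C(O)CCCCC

The longest carbon chain that includes the –OH group has 10 carbons, so the parent hydride is decane.
The highest-priority functional group is an alcohol (–OH), so the name ends in -ol.
Number the chain so that numbering from this end puts the hydroxyl group at C-5 rather than C-6.
This places the hydroxyl at C-5; an ethyl group at C-4; a fluoro group at C-1.
Prefixes are listed alphabetically: ethyl, fluoro.
The name is 4-ethyl-1-fluorodecan-5-ol.

4-ethyl-1-fluorodecan-5-ol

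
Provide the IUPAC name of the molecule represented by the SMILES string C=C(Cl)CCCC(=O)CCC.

8-chloronon-8-en-4-one

The longest chain bearing the carbonyl and the multiple bond is 9 carbons long (nonane).
The principal characteristic group is a ketone (C=O on an internal carbon), named with the suffix -one.
The chain contains a C=C double bond, so the unsaturation ending is -ene.
The numbering direction is chosen so that numbering from this end puts the carbonyl group at C-4 rather than C-6.
This places the carbonyl at C-4; the double bond between C-8 and C-9; a chloro group at C-8.
Putting it together: 8-chloronon-8-en-4-one.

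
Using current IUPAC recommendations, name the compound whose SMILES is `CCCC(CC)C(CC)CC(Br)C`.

2-bromo-4,5-diethyloctane

The parent chain contains 8 carbons (octane).
Number the chain so that the substituent locant set {2,4,5} is lower than {4,5,7} at the first point of difference.
That gives a bromo group at C-2; ethyl groups at C-4 and C-5.
Prefixes are listed alphabetically: bromo, ethyl.
Assembling the pieces gives 2-bromo-4,5-diethyloctane.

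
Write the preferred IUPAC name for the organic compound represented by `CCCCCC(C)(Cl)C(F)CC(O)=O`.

The longest chain bearing the –COOH group is 9 carbons long (nonane).
A carboxylic acid (terminal –COOH) is the principal characteristic group, giving the suffix -oic acid.
Choose the numbering such that the carboxylic acid carbon is C-1 by definition.
With this numbering: a chloro group at C-4; a fluoro group at C-3; a methyl group at C-4.
Substituent prefixes are cited in alphabetical order (multiplying prefixes like di-/tri- are ignored for ordering).
The name is 4-chloro-3-fluoro-4-methylnonanoic acid.

4-chloro-3-fluoro-4-methylnonanoic acid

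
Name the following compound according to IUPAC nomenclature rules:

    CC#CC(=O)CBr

The longest carbon chain that includes the carbonyl and the multiple bond has 5 carbons, so the parent hydride is pentane.
A ketone (C=O on an internal carbon) is the principal characteristic group, giving the suffix -one.
A C≡C triple bond in the chain gives the infix -yne-.
Choose the numbering such that numbering from this end puts the carbonyl group at C-2 rather than C-4.
This places the carbonyl at C-2; the triple bond between C-3 and C-4; a bromo group at C-1.
Putting it together: 1-bromopent-3-yn-2-one.

1-bromopent-3-yn-2-one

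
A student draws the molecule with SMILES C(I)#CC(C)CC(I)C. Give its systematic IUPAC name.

The longest chain bearing the multiple bond is 6 carbons long (hexane).
A C≡C triple bond in the chain gives the infix -yne-.
Choose the numbering such that numbering from this end puts the triple bond at C-1 rather than C-5.
This places the triple bond between C-1 and C-2; iodo groups at C-1 and C-5; a methyl group at C-3.
Substituent prefixes are cited in alphabetical order (multiplying prefixes like di-/tri- are ignored for ordering).
Putting it together: 1,5-diiodo-3-methylhex-1-yne.

1,5-diiodo-3-methylhex-1-yne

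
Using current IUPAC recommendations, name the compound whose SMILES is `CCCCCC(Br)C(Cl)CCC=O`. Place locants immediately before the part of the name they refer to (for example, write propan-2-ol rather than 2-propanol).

5-bromo-4-chlorodecanal

The longest chain bearing the –CHO group is 10 carbons long (decane).
An aldehyde (terminal –CHO) is the principal characteristic group, giving the suffix -al.
Choose the numbering such that the aldehyde carbon is C-1 by definition.
With this numbering: a bromo group at C-5; a chloro group at C-4.
Substituent prefixes are cited in alphabetical order (multiplying prefixes like di-/tri- are ignored for ordering).
Assembling the pieces gives 5-bromo-4-chlorodecanal.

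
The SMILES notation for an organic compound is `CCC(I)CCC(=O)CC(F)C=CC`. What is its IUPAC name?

4-fluoro-9-iodoundec-2-en-6-one

The longest carbon chain that includes the carbonyl and the multiple bond has 11 carbons, so the parent hydride is undecane.
The highest-priority functional group is a ketone (C=O on an internal carbon), so the name ends in -one.
There is one C=C double bond, indicated by the ending -ene.
The numbering direction is chosen so that numbering from this end puts the double bond at C-2 rather than C-9.
That gives the carbonyl at C-6; the double bond between C-2 and C-3; a fluoro group at C-4; an iodo group at C-9.
Substituent prefixes are cited in alphabetical order (multiplying prefixes like di-/tri- are ignored for ordering).
The name is 4-fluoro-9-iodoundec-2-en-6-one.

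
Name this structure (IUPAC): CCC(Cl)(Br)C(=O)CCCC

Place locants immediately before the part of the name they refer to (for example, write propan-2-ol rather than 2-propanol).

3-bromo-3-chlorooctan-4-one

The longest carbon chain that includes the carbonyl has 8 carbons, so the parent hydride is octane.
A ketone (C=O on an internal carbon) is the principal characteristic group, giving the suffix -one.
Choose the numbering such that numbering from this end puts the carbonyl group at C-4 rather than C-5.
This places the carbonyl at C-4; a bromo group at C-3; a chloro group at C-3.
Substituent prefixes are cited in alphabetical order (multiplying prefixes like di-/tri- are ignored for ordering).
Putting it together: 3-bromo-3-chlorooctan-4-one.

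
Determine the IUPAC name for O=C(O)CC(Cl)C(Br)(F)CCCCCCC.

4-bromo-3-chloro-4-fluoroundecanoic acid

The longest carbon chain that includes the –COOH group has 11 carbons, so the parent hydride is undecane.
The highest-priority functional group is a carboxylic acid (terminal –COOH), so the name ends in -oic acid.
The numbering direction is chosen so that the carboxylic acid carbon is C-1 by definition.
That gives a bromo group at C-4; a chloro group at C-3; a fluoro group at C-4.
The substituents are ordered alphabetically, ignoring any di-/tri- multipliers.
Assembling the pieces gives 4-bromo-3-chloro-4-fluoroundecanoic acid.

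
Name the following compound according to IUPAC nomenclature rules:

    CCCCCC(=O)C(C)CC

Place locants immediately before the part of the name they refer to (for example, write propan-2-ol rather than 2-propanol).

3-methylnonan-4-one

The longest chain bearing the carbonyl is 9 carbons long (nonane).
A ketone (C=O on an internal carbon) is the principal characteristic group, giving the suffix -one.
Number the chain so that numbering from this end puts the carbonyl group at C-4 rather than C-6.
That gives the carbonyl at C-4; a methyl group at C-3.
The name is 3-methylnonan-4-one.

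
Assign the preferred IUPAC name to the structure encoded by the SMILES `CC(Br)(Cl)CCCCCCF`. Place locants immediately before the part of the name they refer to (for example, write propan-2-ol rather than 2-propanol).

7-bromo-7-chloro-1-fluorooctane

The longest continuous carbon chain has 8 atoms, so the parent hydride is octane.
The numbering direction is chosen so that the substituent locant set {1,7,7} is lower than {2,2,8} at the first point of difference.
This places a bromo group at C-7; a chloro group at C-7; a fluoro group at C-1.
Prefixes are listed alphabetically: bromo, chloro, fluoro.
Assembling the pieces gives 7-bromo-7-chloro-1-fluorooctane.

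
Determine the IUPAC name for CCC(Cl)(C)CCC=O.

The longest carbon chain that includes the –CHO group has 6 carbons, so the parent hydride is hexane.
An aldehyde (terminal –CHO) is the principal characteristic group, giving the suffix -al.
Choose the numbering such that the aldehyde carbon is C-1 by definition.
With this numbering: a chloro group at C-4; a methyl group at C-4.
Substituent prefixes are cited in alphabetical order (multiplying prefixes like di-/tri- are ignored for ordering).
Assembling the pieces gives 4-chloro-4-methylhexanal.

4-chloro-4-methylhexanal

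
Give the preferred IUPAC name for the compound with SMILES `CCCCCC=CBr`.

Counting along the main chain through the multiple bond gives 7 carbons: the parent is heptane.
A C=C double bond in the chain gives the infix -ene-.
Choose the numbering such that numbering from this end puts the double bond at C-1 rather than C-6.
That gives the double bond between C-1 and C-2; a bromo group at C-1.
Putting it together: 1-bromohept-1-ene.

1-bromohept-1-ene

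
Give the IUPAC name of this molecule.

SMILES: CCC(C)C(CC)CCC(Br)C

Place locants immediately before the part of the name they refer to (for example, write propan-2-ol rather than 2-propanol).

The longest carbon chain is 8 atoms: the parent is octane.
Number the chain so that the substituent locant set {2,5,6} is lower than {3,4,7} at the first point of difference.
That gives a bromo group at C-2; an ethyl group at C-5; a methyl group at C-6.
The substituents are ordered alphabetically, ignoring any di-/tri- multipliers.
Assembling the pieces gives 2-bromo-5-ethyl-6-methyloctane.

2-bromo-5-ethyl-6-methyloctane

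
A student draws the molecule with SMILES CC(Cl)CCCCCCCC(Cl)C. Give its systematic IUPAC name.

2,10-dichloroundecane

The parent chain contains 11 carbons (undecane).
Numbering from either end gives identical locants here.
That gives chloro groups at C-2 and C-10.
Assembling the pieces gives 2,10-dichloroundecane.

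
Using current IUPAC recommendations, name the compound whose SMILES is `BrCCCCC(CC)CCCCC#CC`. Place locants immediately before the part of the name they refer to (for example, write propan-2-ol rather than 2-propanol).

The longest chain bearing the multiple bond is 12 carbons long (dodecane).
The chain contains a C≡C triple bond, so the unsaturation ending is -yne.
Number the chain so that numbering from this end puts the triple bond at C-2 rather than C-10.
That gives the triple bond between C-2 and C-3; a bromo group at C-12; an ethyl group at C-8.
Prefixes are listed alphabetically: bromo, ethyl.
The name is 12-bromo-8-ethyldodec-2-yne.

12-bromo-8-ethyldodec-2-yne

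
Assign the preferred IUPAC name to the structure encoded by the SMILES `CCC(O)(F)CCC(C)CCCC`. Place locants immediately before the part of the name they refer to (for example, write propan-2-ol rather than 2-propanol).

3-fluoro-6-methyldecan-3-ol

The longest chain bearing the –OH group is 10 carbons long (decane).
The highest-priority functional group is an alcohol (–OH), so the name ends in -ol.
Number the chain so that numbering from this end puts the hydroxyl group at C-3 rather than C-8.
This places the hydroxyl at C-3; a fluoro group at C-3; a methyl group at C-6.
Prefixes are listed alphabetically: fluoro, methyl.
Assembling the pieces gives 3-fluoro-6-methyldecan-3-ol.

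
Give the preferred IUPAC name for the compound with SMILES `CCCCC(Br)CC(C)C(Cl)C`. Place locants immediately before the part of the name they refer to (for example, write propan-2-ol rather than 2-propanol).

The longest carbon chain is 9 atoms: the parent is nonane.
The numbering direction is chosen so that the substituent locant set {2,3,5} is lower than {5,7,8} at the first point of difference.
With this numbering: a bromo group at C-5; a chloro group at C-2; a methyl group at C-3.
Prefixes are listed alphabetically: bromo, chloro, methyl.
Assembling the pieces gives 5-bromo-2-chloro-3-methylnonane.

5-bromo-2-chloro-3-methylnonane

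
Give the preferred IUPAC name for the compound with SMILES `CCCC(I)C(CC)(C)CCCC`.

5-ethyl-4-iodo-5-methylnonane

The longest carbon chain is 9 atoms: the parent is nonane.
Number the chain so that the substituent locant set {4,5,5} is lower than {5,5,6} at the first point of difference.
With this numbering: an ethyl group at C-5; an iodo group at C-4; a methyl group at C-5.
Prefixes are listed alphabetically: ethyl, iodo, methyl.
Assembling the pieces gives 5-ethyl-4-iodo-5-methylnonane.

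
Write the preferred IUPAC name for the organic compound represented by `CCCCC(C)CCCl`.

1-chloro-3-methylheptane

The longest continuous carbon chain has 7 atoms, so the parent hydride is heptane.
Choose the numbering such that the substituent locant set {1,3} is lower than {5,7} at the first point of difference.
This places a chloro group at C-1; a methyl group at C-3.
Substituent prefixes are cited in alphabetical order (multiplying prefixes like di-/tri- are ignored for ordering).
Putting it together: 1-chloro-3-methylheptane.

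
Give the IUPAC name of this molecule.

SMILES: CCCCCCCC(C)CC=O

3-methyldecanal

The longest chain bearing the –CHO group is 10 carbons long (decane).
The principal characteristic group is an aldehyde (terminal –CHO), named with the suffix -al.
Choose the numbering such that the aldehyde carbon is C-1 by definition.
That gives a methyl group at C-3.
Assembling the pieces gives 3-methyldecanal.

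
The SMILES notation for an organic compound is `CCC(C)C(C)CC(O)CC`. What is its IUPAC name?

The longest chain bearing the –OH group is 8 carbons long (octane).
An alcohol (–OH) is the principal characteristic group, giving the suffix -ol.
Choose the numbering such that numbering from this end puts the hydroxyl group at C-3 rather than C-6.
With this numbering: the hydroxyl at C-3; methyl groups at C-5 and C-6.
Assembling the pieces gives 5,6-dimethyloctan-3-ol.

5,6-dimethyloctan-3-ol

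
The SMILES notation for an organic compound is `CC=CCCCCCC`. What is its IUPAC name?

non-2-ene

The longest chain bearing the multiple bond is 9 carbons long (nonane).
The chain contains a C=C double bond, so the unsaturation ending is -ene.
Choose the numbering such that numbering from this end puts the double bond at C-2 rather than C-7.
This places the double bond between C-2 and C-3.
Assembling the pieces gives non-2-ene.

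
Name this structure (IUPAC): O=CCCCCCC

heptanal

The longest carbon chain that includes the –CHO group has 7 carbons, so the parent hydride is heptane.
An aldehyde (terminal –CHO) is the principal characteristic group, giving the suffix -al.
Choose the numbering such that the aldehyde carbon is C-1 by definition.
Assembling the pieces gives heptanal.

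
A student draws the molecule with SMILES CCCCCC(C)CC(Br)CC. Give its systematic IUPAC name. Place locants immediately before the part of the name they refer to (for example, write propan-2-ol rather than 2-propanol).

3-bromo-5-methyldecane

The longest continuous carbon chain has 10 atoms, so the parent hydride is decane.
Number the chain so that the substituent locant set {3,5} is lower than {6,8} at the first point of difference.
This places a bromo group at C-3; a methyl group at C-5.
Prefixes are listed alphabetically: bromo, methyl.
Assembling the pieces gives 3-bromo-5-methyldecane.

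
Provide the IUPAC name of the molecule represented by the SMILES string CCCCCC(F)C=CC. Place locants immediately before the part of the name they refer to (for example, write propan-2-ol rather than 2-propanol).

4-fluoronon-2-ene

The longest chain bearing the multiple bond is 9 carbons long (nonane).
A C=C double bond in the chain gives the infix -ene-.
Number the chain so that numbering from this end puts the double bond at C-2 rather than C-7.
With this numbering: the double bond between C-2 and C-3; a fluoro group at C-4.
The name is 4-fluoronon-2-ene.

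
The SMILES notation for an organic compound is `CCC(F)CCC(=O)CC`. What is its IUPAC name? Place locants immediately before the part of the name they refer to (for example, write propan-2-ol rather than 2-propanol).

The longest carbon chain that includes the carbonyl has 8 carbons, so the parent hydride is octane.
The principal characteristic group is a ketone (C=O on an internal carbon), named with the suffix -one.
The numbering direction is chosen so that numbering from this end puts the carbonyl group at C-3 rather than C-6.
That gives the carbonyl at C-3; a fluoro group at C-6.
The name is 6-fluorooctan-3-one.

6-fluorooctan-3-one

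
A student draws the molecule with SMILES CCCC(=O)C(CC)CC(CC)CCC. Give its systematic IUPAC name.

The longest carbon chain that includes the carbonyl has 10 carbons, so the parent hydride is decane.
The principal characteristic group is a ketone (C=O on an internal carbon), named with the suffix -one.
Choose the numbering such that numbering from this end puts the carbonyl group at C-4 rather than C-7.
This places the carbonyl at C-4; ethyl groups at C-5 and C-7.
Putting it together: 5,7-diethyldecan-4-one.

5,7-diethyldecan-4-one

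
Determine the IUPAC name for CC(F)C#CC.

4-fluoropent-2-yne

Counting along the main chain through the multiple bond gives 5 carbons: the parent is pentane.
A C≡C triple bond in the chain gives the infix -yne-.
The numbering direction is chosen so that numbering from this end puts the triple bond at C-2 rather than C-3.
This places the triple bond between C-2 and C-3; a fluoro group at C-4.
The name is 4-fluoropent-2-yne.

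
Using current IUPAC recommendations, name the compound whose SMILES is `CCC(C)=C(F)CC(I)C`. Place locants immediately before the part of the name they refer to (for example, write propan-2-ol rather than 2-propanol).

4-fluoro-6-iodo-3-methylhept-3-ene

Counting along the main chain through the multiple bond gives 7 carbons: the parent is heptane.
A C=C double bond in the chain gives the infix -ene-.
Number the chain so that numbering from this end puts the double bond at C-3 rather than C-4.
That gives the double bond between C-3 and C-4; a fluoro group at C-4; an iodo group at C-6; a methyl group at C-3.
Prefixes are listed alphabetically: fluoro, iodo, methyl.
The name is 4-fluoro-6-iodo-3-methylhept-3-ene.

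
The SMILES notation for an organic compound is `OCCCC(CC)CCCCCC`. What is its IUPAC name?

Counting along the main chain through the –OH group gives 10 carbons: the parent is decane.
The principal characteristic group is an alcohol (–OH), named with the suffix -ol.
Choose the numbering such that numbering from this end puts the hydroxyl group at C-1 rather than C-10.
This places the hydroxyl at C-1; an ethyl group at C-4.
The name is 4-ethyldecan-1-ol.

4-ethyldecan-1-ol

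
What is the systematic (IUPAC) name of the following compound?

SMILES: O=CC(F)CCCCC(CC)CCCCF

The longest carbon chain that includes the –CHO group has 11 carbons, so the parent hydride is undecane.
The principal characteristic group is an aldehyde (terminal –CHO), named with the suffix -al.
Choose the numbering such that the aldehyde carbon is C-1 by definition.
With this numbering: an ethyl group at C-7; fluoro groups at C-2 and C-11.
Prefixes are listed alphabetically: ethyl, fluoro.
Assembling the pieces gives 7-ethyl-2,11-difluoroundecanal.

7-ethyl-2,11-difluoroundecanal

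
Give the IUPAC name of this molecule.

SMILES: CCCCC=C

Counting along the main chain through the multiple bond gives 6 carbons: the parent is hexane.
A C=C double bond in the chain gives the infix -ene-.
The numbering direction is chosen so that numbering from this end puts the double bond at C-1 rather than C-5.
With this numbering: the double bond between C-1 and C-2.
Putting it together: hex-1-ene.

hex-1-ene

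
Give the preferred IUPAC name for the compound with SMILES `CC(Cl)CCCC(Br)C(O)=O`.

The longest chain bearing the –COOH group is 7 carbons long (heptane).
A carboxylic acid (terminal –COOH) is the principal characteristic group, giving the suffix -oic acid.
Number the chain so that the carboxylic acid carbon is C-1 by definition.
This places a bromo group at C-2; a chloro group at C-6.
Prefixes are listed alphabetically: bromo, chloro.
Putting it together: 2-bromo-6-chloroheptanoic acid.

2-bromo-6-chloroheptanoic acid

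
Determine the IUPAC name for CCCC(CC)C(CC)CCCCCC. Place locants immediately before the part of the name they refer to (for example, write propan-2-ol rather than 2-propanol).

The longest carbon chain is 11 atoms: the parent is undecane.
Choose the numbering such that the substituent locant set {4,5} is lower than {7,8} at the first point of difference.
That gives ethyl groups at C-4 and C-5.
The name is 4,5-diethylundecane.

4,5-diethylundecane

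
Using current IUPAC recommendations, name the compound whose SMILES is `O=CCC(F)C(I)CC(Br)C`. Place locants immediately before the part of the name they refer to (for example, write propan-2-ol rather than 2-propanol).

6-bromo-3-fluoro-4-iodoheptanal

The longest carbon chain that includes the –CHO group has 7 carbons, so the parent hydride is heptane.
An aldehyde (terminal –CHO) is the principal characteristic group, giving the suffix -al.
Number the chain so that the aldehyde carbon is C-1 by definition.
With this numbering: a bromo group at C-6; a fluoro group at C-3; an iodo group at C-4.
The substituents are ordered alphabetically, ignoring any di-/tri- multipliers.
Putting it together: 6-bromo-3-fluoro-4-iodoheptanal.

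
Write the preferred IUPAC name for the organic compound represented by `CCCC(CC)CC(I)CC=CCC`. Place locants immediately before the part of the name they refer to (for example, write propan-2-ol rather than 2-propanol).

The longest carbon chain that includes the multiple bond has 11 carbons, so the parent hydride is undecane.
A C=C double bond in the chain gives the infix -ene-.
Choose the numbering such that numbering from this end puts the double bond at C-3 rather than C-8.
With this numbering: the double bond between C-3 and C-4; an ethyl group at C-8; an iodo group at C-6.
Prefixes are listed alphabetically: ethyl, iodo.
Putting it together: 8-ethyl-6-iodoundec-3-ene.

8-ethyl-6-iodoundec-3-ene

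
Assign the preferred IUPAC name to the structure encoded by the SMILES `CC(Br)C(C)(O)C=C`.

The longest carbon chain that includes the –OH group and the multiple bond has 5 carbons, so the parent hydride is pentane.
The highest-priority functional group is an alcohol (–OH), so the name ends in -ol.
There is one C=C double bond, indicated by the ending -ene.
The numbering direction is chosen so that numbering from this end puts the double bond at C-1 rather than C-4.
With this numbering: the hydroxyl at C-3; the double bond between C-1 and C-2; a bromo group at C-4; a methyl group at C-3.
Substituent prefixes are cited in alphabetical order (multiplying prefixes like di-/tri- are ignored for ordering).
The name is 4-bromo-3-methylpent-1-en-3-ol.

4-bromo-3-methylpent-1-en-3-ol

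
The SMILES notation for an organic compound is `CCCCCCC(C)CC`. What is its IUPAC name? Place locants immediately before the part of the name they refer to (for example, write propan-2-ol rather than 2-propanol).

The longest carbon chain is 9 atoms: the parent is nonane.
The numbering direction is chosen so that the substituent locant set {3} is lower than {7} at the first point of difference.
This places a methyl group at C-3.
Putting it together: 3-methylnonane.

3-methylnonane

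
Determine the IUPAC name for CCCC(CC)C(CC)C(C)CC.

The longest continuous carbon chain has 8 atoms, so the parent hydride is octane.
Choose the numbering such that the substituent locant set {3,4,5} is lower than {4,5,6} at the first point of difference.
With this numbering: ethyl groups at C-4 and C-5; a methyl group at C-3.
Prefixes are listed alphabetically: ethyl, methyl.
Putting it together: 4,5-diethyl-3-methyloctane.

4,5-diethyl-3-methyloctane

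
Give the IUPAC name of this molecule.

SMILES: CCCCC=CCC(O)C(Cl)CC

Counting along the main chain through the –OH group and the multiple bond gives 11 carbons: the parent is undecane.
An alcohol (–OH) is the principal characteristic group, giving the suffix -ol.
There is one C=C double bond, indicated by the ending -ene.
Number the chain so that numbering from this end puts the hydroxyl group at C-4 rather than C-8.
With this numbering: the hydroxyl at C-4; the double bond between C-6 and C-7; a chloro group at C-3.
Putting it together: 3-chloroundec-6-en-4-ol.

3-chloroundec-6-en-4-ol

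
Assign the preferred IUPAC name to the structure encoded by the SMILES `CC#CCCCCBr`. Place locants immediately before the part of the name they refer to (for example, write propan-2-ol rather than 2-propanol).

Counting along the main chain through the multiple bond gives 7 carbons: the parent is heptane.
There is one C≡C triple bond, indicated by the ending -yne.
Choose the numbering such that numbering from this end puts the triple bond at C-2 rather than C-5.
With this numbering: the triple bond between C-2 and C-3; a bromo group at C-7.
Putting it together: 7-bromohept-2-yne.

7-bromohept-2-yne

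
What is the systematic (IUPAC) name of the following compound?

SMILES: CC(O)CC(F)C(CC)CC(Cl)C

7-chloro-5-ethyl-4-fluorooctan-2-ol

The longest chain bearing the –OH group is 8 carbons long (octane).
The principal characteristic group is an alcohol (–OH), named with the suffix -ol.
Choose the numbering such that numbering from this end puts the hydroxyl group at C-2 rather than C-7.
With this numbering: the hydroxyl at C-2; a chloro group at C-7; an ethyl group at C-5; a fluoro group at C-4.
Substituent prefixes are cited in alphabetical order (multiplying prefixes like di-/tri- are ignored for ordering).
The name is 7-chloro-5-ethyl-4-fluorooctan-2-ol.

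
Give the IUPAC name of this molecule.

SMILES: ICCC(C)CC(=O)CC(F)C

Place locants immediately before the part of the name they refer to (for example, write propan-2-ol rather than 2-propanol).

Counting along the main chain through the carbonyl gives 8 carbons: the parent is octane.
The principal characteristic group is a ketone (C=O on an internal carbon), named with the suffix -one.
The numbering direction is chosen so that numbering from this end puts the carbonyl group at C-4 rather than C-5.
With this numbering: the carbonyl at C-4; a fluoro group at C-2; an iodo group at C-8; a methyl group at C-6.
Prefixes are listed alphabetically: fluoro, iodo, methyl.
Assembling the pieces gives 2-fluoro-8-iodo-6-methyloctan-4-one.

2-fluoro-8-iodo-6-methyloctan-4-one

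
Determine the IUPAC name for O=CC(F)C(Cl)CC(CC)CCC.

Counting along the main chain through the –CHO group gives 8 carbons: the parent is octane.
An aldehyde (terminal –CHO) is the principal characteristic group, giving the suffix -al.
Choose the numbering such that the aldehyde carbon is C-1 by definition.
That gives a chloro group at C-3; an ethyl group at C-5; a fluoro group at C-2.
Substituent prefixes are cited in alphabetical order (multiplying prefixes like di-/tri- are ignored for ordering).
The name is 3-chloro-5-ethyl-2-fluorooctanal.

3-chloro-5-ethyl-2-fluorooctanal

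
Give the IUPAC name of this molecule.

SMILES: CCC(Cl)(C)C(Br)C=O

Counting along the main chain through the –CHO group gives 5 carbons: the parent is pentane.
An aldehyde (terminal –CHO) is the principal characteristic group, giving the suffix -al.
Number the chain so that the aldehyde carbon is C-1 by definition.
That gives a bromo group at C-2; a chloro group at C-3; a methyl group at C-3.
Substituent prefixes are cited in alphabetical order (multiplying prefixes like di-/tri- are ignored for ordering).
Putting it together: 2-bromo-3-chloro-3-methylpentanal.

2-bromo-3-chloro-3-methylpentanal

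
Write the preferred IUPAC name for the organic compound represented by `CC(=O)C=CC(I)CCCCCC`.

5-iodoundec-3-en-2-one

The longest chain bearing the carbonyl and the multiple bond is 11 carbons long (undecane).
The principal characteristic group is a ketone (C=O on an internal carbon), named with the suffix -one.
There is one C=C double bond, indicated by the ending -ene.
The numbering direction is chosen so that numbering from this end puts the carbonyl group at C-2 rather than C-10.
That gives the carbonyl at C-2; the double bond between C-3 and C-4; an iodo group at C-5.
Assembling the pieces gives 5-iodoundec-3-en-2-one.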